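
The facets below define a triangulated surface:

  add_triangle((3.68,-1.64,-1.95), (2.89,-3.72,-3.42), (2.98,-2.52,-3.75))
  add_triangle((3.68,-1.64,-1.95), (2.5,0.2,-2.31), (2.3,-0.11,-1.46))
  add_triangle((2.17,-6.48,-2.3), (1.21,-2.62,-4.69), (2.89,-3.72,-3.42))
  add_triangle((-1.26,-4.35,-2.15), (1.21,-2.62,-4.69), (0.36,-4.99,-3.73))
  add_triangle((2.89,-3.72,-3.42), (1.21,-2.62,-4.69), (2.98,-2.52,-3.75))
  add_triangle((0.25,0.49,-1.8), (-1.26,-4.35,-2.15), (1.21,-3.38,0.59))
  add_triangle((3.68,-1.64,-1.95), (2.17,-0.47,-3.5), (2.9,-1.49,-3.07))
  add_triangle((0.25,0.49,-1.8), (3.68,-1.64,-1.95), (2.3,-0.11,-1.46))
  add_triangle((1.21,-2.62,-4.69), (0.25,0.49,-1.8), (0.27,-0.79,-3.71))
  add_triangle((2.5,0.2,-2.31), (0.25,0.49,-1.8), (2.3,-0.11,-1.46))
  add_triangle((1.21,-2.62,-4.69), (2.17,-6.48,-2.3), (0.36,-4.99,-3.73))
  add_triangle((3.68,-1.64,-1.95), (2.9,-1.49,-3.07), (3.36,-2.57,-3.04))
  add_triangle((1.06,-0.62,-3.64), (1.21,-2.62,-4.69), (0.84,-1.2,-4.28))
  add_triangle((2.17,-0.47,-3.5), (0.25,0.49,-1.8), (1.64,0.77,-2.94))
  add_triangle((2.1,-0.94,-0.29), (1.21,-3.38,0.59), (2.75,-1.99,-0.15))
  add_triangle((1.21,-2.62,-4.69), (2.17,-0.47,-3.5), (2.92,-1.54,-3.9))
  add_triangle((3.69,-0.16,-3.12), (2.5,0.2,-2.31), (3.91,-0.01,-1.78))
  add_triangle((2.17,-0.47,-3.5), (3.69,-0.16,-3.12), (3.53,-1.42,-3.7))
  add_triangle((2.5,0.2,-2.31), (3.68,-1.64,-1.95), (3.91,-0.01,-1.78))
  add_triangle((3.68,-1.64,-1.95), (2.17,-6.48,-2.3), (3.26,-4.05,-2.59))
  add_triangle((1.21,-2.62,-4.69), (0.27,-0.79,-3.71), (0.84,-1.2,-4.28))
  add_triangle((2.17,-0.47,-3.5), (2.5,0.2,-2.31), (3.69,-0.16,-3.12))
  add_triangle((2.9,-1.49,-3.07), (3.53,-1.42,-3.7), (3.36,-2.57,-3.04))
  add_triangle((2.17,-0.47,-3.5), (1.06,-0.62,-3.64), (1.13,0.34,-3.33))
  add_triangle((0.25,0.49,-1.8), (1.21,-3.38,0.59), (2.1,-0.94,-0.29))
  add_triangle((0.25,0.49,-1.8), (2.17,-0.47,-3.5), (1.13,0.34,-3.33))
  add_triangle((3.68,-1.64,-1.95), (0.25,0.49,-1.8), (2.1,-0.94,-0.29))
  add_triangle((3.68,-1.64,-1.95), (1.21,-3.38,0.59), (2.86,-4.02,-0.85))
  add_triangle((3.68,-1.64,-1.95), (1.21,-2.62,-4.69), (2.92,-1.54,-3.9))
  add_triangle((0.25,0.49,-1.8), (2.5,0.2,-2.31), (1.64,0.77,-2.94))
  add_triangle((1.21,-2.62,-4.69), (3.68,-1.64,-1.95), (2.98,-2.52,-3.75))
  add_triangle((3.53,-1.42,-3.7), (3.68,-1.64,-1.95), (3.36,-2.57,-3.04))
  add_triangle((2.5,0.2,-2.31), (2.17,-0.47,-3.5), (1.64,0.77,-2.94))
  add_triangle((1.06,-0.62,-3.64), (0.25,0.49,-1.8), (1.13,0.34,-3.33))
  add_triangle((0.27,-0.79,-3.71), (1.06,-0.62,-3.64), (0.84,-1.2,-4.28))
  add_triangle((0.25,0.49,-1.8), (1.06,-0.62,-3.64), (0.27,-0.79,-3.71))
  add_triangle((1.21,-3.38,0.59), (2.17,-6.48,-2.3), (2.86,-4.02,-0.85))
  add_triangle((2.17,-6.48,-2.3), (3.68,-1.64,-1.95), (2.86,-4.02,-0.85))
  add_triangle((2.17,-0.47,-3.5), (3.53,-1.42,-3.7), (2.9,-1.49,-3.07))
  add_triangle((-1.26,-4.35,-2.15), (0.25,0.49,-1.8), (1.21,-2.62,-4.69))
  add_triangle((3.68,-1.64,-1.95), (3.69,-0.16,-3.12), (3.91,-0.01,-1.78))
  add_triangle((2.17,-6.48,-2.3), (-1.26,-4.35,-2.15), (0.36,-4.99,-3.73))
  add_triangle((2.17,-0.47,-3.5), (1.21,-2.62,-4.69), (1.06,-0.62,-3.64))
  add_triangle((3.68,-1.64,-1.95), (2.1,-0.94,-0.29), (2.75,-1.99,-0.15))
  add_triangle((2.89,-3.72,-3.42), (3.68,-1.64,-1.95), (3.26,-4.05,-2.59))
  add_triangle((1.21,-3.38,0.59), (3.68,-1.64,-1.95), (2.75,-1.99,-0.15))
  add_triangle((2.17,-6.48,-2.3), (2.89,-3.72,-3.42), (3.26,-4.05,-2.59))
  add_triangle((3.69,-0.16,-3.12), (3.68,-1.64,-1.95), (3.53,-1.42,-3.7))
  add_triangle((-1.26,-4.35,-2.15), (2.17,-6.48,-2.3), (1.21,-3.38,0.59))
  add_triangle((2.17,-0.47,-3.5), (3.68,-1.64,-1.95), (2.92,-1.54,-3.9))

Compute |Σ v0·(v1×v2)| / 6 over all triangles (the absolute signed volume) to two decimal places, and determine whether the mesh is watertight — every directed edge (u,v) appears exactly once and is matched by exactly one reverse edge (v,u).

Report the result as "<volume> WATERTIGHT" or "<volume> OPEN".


Per-triangle v0·(v1×v2)/6:
  t1: +1.8576
  t2: +0.3585
  t3: +5.9229
  t4: +2.6400
  t5: +2.1794
  t6: -3.4182
  t7: -0.7523
  t8: -0.8468
  t9: -0.5884
  t10: -0.0619
  t11: +6.0276
  t12: -0.8561
  t13: +0.4045
  t14: +0.5104
  t15: -0.0271
  t16: +1.5893
  t17: +0.3087
  t18: +1.1321
  t19: -1.2822
  t20: +1.0844
  t21: +0.3748
  t22: +0.3612
  t23: +0.1134
  t24: +0.6211
  t25: -1.5944
  t26: +0.0013
  t27: +0.2993
  t28: +0.9136
  t29: +2.4098
  t30: -0.1386
  t31: +0.1894
  t32: +1.3219
  t33: +0.7799
  t34: +0.2284
  t35: +0.1926
  t36: +0.4179
  t37: +2.8773
  t38: +4.1869
  t39: +0.2404
  t40: +2.6491
  t41: +1.5034
  t42: +4.8893
  t43: +1.2595
  t44: +0.3825
  t45: +1.7218
  t46: +1.7003
  t47: +2.2703
  t48: +1.5563
  t49: +5.1999
  t50: +1.0613
Σ = +54.1721 → |volume| = 54.17

Directed edges: 150 total, each appears once with its reverse present → watertight.

54.17 WATERTIGHT


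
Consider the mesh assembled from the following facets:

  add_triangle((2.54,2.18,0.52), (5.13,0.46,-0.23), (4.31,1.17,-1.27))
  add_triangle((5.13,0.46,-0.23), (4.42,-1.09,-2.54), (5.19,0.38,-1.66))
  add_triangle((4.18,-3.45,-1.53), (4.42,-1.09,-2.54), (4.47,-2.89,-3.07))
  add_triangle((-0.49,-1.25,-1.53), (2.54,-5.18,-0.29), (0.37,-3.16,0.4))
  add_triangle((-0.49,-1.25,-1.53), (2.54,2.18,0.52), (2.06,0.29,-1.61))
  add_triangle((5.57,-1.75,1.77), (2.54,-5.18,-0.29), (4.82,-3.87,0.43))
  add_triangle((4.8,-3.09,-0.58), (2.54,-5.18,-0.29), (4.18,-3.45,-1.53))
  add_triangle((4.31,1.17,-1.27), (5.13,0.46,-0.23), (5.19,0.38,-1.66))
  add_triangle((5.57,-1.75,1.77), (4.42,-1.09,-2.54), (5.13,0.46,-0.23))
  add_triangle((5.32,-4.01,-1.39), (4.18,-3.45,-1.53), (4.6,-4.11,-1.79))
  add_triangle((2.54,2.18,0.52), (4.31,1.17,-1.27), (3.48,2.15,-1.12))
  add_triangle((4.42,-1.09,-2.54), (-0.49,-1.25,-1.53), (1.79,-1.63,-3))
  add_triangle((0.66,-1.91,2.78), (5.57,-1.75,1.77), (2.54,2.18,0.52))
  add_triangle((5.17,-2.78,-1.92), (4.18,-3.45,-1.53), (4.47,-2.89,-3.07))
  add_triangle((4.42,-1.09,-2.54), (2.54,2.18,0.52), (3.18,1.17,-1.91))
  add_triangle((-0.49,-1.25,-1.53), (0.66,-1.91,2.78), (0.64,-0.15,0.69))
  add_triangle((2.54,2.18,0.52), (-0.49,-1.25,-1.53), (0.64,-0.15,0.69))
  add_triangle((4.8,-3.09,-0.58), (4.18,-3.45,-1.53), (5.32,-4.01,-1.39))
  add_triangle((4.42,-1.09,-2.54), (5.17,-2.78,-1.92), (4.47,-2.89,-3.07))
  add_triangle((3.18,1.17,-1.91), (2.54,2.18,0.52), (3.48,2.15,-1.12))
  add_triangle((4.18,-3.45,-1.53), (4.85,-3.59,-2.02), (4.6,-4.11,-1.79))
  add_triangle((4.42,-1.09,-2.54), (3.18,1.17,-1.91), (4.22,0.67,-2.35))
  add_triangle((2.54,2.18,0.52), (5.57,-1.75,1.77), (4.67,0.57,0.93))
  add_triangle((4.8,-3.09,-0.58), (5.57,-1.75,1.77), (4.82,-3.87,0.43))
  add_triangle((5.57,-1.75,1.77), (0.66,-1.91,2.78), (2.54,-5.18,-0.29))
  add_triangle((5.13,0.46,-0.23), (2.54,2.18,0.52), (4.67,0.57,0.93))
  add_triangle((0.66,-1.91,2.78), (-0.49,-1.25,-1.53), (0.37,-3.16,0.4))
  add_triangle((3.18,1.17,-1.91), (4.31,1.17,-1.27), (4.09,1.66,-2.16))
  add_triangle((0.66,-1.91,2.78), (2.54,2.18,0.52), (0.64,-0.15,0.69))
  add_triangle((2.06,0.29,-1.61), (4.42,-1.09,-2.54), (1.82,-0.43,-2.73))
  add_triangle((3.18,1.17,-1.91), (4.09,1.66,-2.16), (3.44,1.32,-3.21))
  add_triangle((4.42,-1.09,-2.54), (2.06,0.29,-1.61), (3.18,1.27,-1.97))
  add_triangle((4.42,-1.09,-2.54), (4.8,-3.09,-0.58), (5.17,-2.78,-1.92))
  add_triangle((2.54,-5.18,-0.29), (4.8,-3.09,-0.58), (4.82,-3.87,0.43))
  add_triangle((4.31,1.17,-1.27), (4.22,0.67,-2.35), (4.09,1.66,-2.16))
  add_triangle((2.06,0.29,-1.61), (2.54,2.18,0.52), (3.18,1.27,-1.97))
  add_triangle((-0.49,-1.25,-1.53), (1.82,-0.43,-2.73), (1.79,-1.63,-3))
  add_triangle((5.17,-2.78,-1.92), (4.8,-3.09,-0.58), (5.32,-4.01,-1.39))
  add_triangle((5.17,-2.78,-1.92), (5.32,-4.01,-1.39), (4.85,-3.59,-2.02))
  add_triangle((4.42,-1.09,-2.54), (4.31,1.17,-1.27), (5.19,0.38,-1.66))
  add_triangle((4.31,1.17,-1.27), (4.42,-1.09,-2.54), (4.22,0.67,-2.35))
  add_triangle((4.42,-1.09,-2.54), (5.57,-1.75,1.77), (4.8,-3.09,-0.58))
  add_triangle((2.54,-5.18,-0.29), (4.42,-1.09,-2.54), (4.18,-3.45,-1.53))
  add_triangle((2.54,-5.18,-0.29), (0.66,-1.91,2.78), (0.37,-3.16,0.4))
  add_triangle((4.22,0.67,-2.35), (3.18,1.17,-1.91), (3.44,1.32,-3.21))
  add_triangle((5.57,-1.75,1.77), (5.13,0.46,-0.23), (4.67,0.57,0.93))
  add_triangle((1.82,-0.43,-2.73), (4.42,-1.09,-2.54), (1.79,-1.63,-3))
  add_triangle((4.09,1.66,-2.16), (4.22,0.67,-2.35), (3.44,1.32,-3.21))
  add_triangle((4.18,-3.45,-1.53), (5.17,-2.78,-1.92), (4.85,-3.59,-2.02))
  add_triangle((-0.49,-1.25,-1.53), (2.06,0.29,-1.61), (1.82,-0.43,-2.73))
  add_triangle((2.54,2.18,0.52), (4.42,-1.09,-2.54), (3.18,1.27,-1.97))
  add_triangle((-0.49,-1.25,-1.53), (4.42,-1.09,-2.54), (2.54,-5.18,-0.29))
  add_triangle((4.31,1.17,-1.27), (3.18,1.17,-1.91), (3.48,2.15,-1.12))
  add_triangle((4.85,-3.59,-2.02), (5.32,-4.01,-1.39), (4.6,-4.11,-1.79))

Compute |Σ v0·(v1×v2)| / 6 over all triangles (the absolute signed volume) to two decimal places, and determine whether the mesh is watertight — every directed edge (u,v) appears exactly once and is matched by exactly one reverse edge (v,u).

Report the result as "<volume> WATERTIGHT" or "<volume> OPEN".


78.46 WATERTIGHT

Per-triangle v0·(v1×v2)/6:
  t1: +2.2219
  t2: +1.6429
  t3: -2.0418
  t4: +2.0361
  t5: +0.1811
  t6: +2.0823
  t7: +2.9168
  t8: +1.0348
  t9: +7.0707
  t10: -0.0935
  t11: +1.1995
  t12: +0.4046
  t13: +6.6519
  t14: +1.4701
  t15: -3.0206
  t16: -0.4887
  t17: -0.6195
  t18: -0.0261
  t19: +1.9398
  t20: -0.3024
  t21: -0.0840
  t22: +0.2121
  t23: +0.9885
  t24: +2.9861
  t25: +12.1899
  t26: +1.8198
  t27: +0.4627
  t28: -0.1738
  t29: -0.1970
  t30: +0.9841
  t31: -0.1026
  t32: +0.5611
  t33: +0.9393
  t34: +2.8607
  t35: +0.7631
  t36: -0.3848
  t37: +0.6988
  t38: +0.9341
  t39: +0.7124
  t40: +0.6997
  t41: +1.3973
  t42: +6.3766
  t43: +0.8409
  t44: +2.8020
  t45: -0.5298
  t46: +2.4525
  t47: +1.5019
  t48: +0.9841
  t49: -0.2456
  t50: -0.0795
  t51: +3.2905
  t52: +7.2581
  t53: +0.8216
  t54: +0.4633
Σ = +78.4642 → |volume| = 78.46

Directed edges: 162 total, each appears once with its reverse present → watertight.


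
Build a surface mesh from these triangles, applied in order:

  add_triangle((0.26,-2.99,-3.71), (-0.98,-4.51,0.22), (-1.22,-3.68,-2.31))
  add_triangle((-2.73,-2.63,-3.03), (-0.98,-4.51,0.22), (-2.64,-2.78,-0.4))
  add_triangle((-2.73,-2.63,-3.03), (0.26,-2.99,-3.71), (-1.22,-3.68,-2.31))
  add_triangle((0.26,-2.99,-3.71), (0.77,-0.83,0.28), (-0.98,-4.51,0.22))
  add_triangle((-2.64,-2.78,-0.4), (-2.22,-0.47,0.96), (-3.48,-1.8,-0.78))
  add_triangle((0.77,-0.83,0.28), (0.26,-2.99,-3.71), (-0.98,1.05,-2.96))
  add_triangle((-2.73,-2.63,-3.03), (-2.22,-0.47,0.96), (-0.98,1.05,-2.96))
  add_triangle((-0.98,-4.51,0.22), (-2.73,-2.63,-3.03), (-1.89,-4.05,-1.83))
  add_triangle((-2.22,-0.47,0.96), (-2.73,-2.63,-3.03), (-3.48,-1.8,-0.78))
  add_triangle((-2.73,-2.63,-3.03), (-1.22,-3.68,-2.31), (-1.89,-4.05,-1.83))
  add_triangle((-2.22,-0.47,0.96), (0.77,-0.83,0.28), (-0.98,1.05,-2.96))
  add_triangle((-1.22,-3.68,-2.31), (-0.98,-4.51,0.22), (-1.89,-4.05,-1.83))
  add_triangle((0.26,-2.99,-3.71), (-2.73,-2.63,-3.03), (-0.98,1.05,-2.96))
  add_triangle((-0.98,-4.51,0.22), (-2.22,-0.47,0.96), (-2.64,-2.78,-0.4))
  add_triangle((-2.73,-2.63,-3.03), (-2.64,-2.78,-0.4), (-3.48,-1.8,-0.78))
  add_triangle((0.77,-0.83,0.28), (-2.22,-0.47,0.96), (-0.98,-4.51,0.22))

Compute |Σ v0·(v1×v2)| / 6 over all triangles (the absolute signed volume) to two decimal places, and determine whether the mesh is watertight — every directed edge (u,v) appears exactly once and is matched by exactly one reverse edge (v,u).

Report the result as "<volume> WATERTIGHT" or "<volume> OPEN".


Per-triangle v0·(v1×v2)/6:
  t1: +2.9206
  t2: +3.9642
  t3: +3.1475
  t4: +2.9182
  t5: +1.2712
  t6: +0.9023
  t7: +4.5282
  t8: +0.8921
  t9: -0.0784
  t10: +1.2747
  t11: -0.9581
  t12: +1.2493
  t13: +6.3885
  t14: +2.2867
  t15: +2.1192
  t16: +1.0507
Σ = +33.8770 → |volume| = 33.88

Directed edges: 48 total, each appears once with its reverse present → watertight.

33.88 WATERTIGHT


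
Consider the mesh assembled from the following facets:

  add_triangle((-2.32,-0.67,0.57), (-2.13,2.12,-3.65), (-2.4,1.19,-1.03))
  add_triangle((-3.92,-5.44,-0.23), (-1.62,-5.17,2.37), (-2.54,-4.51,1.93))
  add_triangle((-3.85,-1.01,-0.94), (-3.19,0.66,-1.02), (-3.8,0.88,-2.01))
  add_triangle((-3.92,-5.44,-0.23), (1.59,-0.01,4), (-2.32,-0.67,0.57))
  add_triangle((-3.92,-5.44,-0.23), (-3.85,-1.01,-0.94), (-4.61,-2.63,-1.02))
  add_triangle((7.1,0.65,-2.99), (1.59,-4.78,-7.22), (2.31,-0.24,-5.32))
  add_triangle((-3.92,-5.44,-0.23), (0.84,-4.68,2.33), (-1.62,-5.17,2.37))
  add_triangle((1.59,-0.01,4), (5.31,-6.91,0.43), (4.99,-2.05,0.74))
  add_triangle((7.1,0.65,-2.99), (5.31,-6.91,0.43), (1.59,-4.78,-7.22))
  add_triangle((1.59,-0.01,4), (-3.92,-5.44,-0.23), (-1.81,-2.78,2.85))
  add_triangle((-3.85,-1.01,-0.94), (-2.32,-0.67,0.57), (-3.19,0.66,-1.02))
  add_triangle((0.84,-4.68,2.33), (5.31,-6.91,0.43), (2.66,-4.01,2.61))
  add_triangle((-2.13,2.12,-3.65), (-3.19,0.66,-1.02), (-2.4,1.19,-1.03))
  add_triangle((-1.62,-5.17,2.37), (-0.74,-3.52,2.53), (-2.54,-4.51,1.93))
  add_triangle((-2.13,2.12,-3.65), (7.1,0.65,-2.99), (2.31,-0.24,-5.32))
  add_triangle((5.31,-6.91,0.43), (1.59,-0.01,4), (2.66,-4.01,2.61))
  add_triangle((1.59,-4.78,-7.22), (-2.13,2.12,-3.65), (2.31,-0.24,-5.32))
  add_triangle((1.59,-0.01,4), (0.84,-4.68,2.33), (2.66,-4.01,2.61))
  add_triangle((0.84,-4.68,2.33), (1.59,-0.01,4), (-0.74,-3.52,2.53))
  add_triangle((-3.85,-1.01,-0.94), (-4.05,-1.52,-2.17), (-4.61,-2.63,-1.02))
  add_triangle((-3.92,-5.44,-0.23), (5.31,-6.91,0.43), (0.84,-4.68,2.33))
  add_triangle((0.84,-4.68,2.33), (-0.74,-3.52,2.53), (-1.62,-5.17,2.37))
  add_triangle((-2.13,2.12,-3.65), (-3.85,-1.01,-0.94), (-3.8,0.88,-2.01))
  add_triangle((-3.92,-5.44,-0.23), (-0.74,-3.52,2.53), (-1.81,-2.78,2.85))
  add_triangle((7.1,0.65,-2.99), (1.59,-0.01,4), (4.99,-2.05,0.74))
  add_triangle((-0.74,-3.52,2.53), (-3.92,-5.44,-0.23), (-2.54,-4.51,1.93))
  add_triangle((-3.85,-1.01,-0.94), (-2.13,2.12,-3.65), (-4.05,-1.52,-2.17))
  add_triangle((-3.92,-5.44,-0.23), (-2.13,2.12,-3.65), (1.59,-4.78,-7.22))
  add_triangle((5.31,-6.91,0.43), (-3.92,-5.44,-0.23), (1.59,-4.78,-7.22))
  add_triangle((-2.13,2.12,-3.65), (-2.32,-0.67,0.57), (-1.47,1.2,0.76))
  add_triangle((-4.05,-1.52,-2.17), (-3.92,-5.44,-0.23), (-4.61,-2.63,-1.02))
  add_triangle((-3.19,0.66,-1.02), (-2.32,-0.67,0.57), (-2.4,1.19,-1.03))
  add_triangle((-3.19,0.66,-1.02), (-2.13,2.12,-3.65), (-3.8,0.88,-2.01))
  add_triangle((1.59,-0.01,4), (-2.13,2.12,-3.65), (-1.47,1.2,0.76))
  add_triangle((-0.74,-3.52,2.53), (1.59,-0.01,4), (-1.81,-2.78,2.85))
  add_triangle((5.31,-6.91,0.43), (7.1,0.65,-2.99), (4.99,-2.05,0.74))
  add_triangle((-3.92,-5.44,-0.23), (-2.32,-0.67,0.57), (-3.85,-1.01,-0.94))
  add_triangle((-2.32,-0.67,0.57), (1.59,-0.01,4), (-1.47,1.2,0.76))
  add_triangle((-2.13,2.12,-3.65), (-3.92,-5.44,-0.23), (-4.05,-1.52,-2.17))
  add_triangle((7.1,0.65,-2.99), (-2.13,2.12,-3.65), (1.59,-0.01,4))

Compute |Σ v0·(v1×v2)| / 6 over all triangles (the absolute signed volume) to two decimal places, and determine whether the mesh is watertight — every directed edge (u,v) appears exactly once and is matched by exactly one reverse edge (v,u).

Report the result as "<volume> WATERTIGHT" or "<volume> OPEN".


Per-triangle v0·(v1×v2)/6:
  t1: -1.3258
  t2: +2.3822
  t3: +0.7490
  t4: +7.5301
  t5: +0.3640
  t6: +21.8384
  t7: +5.0608
  t8: +14.6118
  t9: +72.8698
  t10: -3.5965
  t11: +1.0820
  t12: +6.5034
  t13: +0.8601
  t14: +0.8468
  t15: +14.3380
  t16: +6.2428
  t17: +17.8015
  t18: +5.2860
  t19: +5.2379
  t20: +1.1077
  t21: +20.8243
  t22: +1.7635
  t23: +1.9093
  t24: +4.3642
  t25: +13.3289
  t26: -1.7301
  t27: +2.9492
  t28: +40.3429
  t29: +68.7658
  t30: +3.0433
  t31: +2.7486
  t32: +0.3231
  t33: +0.5617
  t34: +1.9496
  t35: +3.6665
  t36: +16.9594
  t37: +3.1884
  t38: +2.8303
  t39: +3.0350
  t40: +11.9549
Σ = +382.5689 → |volume| = 382.57

Directed edges: 120 total, each appears once with its reverse present → watertight.

382.57 WATERTIGHT


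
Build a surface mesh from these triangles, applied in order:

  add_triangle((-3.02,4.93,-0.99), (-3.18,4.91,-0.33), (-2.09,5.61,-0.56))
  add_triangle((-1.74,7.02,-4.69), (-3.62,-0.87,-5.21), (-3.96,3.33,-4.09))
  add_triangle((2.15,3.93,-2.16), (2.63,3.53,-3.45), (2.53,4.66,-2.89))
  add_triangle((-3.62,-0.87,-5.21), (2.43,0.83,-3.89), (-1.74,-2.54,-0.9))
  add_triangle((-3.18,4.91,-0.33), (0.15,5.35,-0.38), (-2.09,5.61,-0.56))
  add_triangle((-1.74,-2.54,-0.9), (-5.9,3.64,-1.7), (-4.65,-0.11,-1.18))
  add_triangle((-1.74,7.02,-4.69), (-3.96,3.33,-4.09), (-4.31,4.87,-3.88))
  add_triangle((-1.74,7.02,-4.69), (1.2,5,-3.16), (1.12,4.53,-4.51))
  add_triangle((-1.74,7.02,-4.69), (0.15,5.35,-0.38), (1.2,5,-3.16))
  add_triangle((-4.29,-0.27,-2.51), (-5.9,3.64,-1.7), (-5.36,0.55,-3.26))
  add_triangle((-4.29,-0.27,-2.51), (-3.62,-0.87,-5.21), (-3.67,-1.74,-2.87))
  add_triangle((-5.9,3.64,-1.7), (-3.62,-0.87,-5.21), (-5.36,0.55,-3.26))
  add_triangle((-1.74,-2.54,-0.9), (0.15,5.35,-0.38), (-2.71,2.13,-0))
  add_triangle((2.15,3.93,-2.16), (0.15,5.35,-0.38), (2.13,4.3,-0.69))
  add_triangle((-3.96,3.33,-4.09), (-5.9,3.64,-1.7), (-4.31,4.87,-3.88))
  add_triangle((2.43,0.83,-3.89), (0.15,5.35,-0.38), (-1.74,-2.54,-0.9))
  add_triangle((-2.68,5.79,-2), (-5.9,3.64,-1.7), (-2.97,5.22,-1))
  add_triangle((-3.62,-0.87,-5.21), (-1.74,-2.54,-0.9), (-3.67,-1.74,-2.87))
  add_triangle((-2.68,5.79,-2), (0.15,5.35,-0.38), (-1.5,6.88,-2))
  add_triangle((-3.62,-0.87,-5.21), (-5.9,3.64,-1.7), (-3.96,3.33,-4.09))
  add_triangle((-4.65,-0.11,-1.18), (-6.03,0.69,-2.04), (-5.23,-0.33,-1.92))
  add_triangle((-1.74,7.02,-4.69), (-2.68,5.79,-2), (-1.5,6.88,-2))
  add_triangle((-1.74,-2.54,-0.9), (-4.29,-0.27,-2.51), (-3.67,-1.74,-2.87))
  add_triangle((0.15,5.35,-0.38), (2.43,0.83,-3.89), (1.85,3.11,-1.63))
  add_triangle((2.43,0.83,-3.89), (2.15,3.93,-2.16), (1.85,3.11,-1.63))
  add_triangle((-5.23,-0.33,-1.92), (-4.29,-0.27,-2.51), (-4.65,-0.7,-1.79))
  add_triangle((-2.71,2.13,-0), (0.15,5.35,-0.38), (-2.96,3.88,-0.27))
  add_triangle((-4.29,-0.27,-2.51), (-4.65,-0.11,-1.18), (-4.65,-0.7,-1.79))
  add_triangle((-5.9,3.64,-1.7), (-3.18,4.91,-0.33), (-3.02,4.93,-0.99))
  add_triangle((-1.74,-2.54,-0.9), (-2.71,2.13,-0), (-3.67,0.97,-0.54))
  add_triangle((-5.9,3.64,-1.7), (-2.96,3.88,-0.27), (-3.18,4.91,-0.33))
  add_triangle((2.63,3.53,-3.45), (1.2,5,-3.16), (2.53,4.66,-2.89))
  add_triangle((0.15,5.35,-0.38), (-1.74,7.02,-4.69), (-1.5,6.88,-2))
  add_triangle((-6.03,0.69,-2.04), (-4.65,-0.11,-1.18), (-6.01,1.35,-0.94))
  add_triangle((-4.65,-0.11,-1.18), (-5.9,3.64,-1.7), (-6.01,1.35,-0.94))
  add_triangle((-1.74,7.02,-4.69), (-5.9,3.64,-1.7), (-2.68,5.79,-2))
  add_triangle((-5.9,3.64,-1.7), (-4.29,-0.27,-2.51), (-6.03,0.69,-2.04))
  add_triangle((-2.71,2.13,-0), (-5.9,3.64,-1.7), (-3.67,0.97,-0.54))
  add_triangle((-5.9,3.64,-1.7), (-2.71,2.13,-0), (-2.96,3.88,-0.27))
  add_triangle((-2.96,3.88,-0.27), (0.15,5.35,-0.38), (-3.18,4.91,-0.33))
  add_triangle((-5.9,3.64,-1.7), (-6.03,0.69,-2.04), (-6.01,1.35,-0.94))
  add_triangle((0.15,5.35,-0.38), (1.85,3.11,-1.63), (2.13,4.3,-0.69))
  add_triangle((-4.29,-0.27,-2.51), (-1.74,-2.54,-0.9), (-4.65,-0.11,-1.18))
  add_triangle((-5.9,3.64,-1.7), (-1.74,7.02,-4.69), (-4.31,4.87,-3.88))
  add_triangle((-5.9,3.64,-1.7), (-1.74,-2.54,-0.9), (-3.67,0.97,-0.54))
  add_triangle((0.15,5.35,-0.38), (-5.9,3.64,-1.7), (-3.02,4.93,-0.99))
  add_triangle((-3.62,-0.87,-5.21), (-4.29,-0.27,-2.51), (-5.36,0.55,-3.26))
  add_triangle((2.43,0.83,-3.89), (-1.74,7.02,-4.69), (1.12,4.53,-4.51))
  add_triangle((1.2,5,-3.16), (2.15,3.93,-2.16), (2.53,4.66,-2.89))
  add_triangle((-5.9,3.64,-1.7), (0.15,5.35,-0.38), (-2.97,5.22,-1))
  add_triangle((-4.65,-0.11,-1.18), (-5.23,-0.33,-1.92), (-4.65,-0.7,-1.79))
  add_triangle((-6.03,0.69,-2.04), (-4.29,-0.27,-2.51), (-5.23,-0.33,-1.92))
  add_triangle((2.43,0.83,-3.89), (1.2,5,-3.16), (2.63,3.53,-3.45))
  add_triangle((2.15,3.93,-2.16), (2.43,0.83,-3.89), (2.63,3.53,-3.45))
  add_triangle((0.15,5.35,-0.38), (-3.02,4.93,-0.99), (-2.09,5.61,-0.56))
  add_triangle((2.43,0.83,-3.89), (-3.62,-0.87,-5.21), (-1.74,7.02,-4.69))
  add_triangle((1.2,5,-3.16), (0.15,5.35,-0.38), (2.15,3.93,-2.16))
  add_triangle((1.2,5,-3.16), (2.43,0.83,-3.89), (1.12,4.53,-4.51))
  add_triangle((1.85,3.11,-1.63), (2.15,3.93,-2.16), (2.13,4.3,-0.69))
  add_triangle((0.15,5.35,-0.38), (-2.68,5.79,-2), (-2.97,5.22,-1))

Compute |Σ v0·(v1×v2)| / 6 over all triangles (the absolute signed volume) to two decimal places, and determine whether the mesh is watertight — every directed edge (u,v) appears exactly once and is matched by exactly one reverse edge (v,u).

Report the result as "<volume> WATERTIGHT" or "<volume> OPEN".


158.20 WATERTIGHT

Per-triangle v0·(v1×v2)/6:
  t1: +0.8060
  t2: +12.8687
  t3: +0.1696
  t4: +9.2189
  t5: +0.5154
  t6: -1.7356
  t7: +4.4743
  t8: +4.7076
  t9: +8.8049
  t10: +1.4671
  t11: +3.0043
  t12: +6.0608
  t13: -2.8934
  t14: +2.6705
  t15: +4.1107
  t16: -8.0192
  t17: +3.5033
  t18: +2.2573
  t19: +1.4321
  t20: +12.6332
  t21: +0.4640
  t22: +4.2305
  t23: +1.3834
  t24: -2.9978
  t25: +0.4369
  t26: +0.3315
  t27: +0.4002
  t28: -0.5702
  t29: +2.1154
  t30: +0.1748
  t31: +0.5057
  t32: +1.5159
  t33: +3.7168
  t34: +0.9671
  t35: -1.9484
  t36: +9.8585
  t37: +2.9281
  t38: +1.2268
  t39: +1.3145
  t40: -0.0348
  t41: +3.0605
  t42: -1.9203
  t43: +2.6927
  t44: +6.3197
  t45: +2.3460
  t46: +0.6350
  t47: +2.0186
  t48: +4.1777
  t49: +0.3254
  t50: -0.6379
  t51: +0.1735
  t52: +0.8726
  t53: +2.7337
  t54: +0.3823
  t55: +0.8272
  t56: +32.8277
  t57: +3.3242
  t58: +2.9699
  t59: +0.1744
  t60: +2.8200
Σ = +158.1983 → |volume| = 158.20

Directed edges: 180 total, each appears once with its reverse present → watertight.


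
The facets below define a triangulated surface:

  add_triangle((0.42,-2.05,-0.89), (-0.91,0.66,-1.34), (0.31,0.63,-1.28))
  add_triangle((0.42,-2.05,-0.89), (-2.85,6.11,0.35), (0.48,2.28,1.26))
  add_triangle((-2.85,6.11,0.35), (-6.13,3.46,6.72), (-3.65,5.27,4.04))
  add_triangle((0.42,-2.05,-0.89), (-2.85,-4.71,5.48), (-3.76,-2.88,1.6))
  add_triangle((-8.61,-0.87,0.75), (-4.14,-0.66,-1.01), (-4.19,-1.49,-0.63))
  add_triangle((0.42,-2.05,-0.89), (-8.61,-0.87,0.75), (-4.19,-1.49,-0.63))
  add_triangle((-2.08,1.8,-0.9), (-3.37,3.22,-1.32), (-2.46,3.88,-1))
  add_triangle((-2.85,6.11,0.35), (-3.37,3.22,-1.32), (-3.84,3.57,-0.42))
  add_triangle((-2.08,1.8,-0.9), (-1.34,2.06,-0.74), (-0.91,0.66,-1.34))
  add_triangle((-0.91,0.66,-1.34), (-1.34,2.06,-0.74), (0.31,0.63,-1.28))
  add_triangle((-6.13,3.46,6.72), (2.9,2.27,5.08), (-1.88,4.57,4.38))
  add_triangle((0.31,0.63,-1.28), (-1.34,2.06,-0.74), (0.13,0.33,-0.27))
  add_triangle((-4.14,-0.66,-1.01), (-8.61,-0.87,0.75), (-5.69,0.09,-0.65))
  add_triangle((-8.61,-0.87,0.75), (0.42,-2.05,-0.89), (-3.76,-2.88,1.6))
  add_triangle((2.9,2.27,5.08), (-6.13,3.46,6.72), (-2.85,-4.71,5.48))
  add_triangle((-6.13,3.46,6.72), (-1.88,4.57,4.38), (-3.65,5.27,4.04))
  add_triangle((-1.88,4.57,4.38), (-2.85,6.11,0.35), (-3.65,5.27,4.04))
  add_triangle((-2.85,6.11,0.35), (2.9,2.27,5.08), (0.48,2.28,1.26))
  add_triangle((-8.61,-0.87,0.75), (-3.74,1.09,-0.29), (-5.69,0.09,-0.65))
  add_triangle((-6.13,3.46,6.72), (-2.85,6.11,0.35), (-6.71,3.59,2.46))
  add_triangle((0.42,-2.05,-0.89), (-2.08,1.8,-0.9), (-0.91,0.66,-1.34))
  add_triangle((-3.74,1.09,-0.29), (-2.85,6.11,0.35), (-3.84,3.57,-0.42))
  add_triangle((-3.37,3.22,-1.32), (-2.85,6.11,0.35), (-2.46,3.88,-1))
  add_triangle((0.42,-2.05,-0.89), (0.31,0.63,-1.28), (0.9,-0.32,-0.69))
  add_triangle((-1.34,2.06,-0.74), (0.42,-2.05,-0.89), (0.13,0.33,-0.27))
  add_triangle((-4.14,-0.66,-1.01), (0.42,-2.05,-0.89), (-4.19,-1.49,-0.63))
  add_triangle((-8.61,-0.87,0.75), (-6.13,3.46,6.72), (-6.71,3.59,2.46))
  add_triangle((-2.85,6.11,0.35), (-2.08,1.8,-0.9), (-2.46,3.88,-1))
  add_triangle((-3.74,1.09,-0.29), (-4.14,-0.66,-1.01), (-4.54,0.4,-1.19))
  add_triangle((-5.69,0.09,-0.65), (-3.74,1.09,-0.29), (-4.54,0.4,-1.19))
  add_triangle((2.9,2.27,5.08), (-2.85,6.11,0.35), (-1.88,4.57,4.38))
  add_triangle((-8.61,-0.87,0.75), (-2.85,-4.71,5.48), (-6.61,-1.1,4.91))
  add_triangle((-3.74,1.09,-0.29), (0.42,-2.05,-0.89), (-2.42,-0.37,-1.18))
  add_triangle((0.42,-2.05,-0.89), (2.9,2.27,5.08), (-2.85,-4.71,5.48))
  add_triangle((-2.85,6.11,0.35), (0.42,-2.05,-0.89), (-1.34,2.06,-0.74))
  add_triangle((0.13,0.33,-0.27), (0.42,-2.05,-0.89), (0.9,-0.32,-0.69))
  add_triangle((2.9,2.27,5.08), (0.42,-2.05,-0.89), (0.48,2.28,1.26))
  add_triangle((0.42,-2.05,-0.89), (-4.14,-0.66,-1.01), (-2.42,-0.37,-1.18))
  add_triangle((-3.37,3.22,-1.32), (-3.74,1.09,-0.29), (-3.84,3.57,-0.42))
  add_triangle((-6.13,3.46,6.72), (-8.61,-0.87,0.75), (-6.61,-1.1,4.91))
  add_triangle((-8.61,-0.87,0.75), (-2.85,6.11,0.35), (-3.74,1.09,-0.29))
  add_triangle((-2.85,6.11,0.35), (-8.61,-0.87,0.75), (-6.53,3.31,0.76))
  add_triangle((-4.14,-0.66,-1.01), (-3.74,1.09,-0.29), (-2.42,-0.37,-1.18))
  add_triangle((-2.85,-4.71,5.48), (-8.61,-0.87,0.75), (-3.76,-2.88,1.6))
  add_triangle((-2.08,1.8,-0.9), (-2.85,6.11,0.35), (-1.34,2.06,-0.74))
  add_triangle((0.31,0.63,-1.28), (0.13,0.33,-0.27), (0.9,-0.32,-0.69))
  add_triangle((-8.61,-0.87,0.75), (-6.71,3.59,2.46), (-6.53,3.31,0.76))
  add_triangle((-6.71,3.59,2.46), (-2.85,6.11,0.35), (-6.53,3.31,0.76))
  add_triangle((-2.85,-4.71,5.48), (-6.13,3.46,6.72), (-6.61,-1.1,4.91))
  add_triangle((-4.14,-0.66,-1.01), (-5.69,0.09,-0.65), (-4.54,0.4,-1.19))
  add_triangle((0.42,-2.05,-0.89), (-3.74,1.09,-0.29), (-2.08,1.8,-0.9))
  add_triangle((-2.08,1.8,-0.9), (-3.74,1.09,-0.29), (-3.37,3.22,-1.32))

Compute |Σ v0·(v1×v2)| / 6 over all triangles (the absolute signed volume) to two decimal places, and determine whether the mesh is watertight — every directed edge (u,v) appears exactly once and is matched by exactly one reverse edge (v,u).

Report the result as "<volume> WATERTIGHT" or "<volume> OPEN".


339.87 WATERTIGHT

Per-triangle v0·(v1×v2)/6:
  t1: +0.6552
  t2: +0.5976
  t3: +9.2759
  t4: +7.4686
  t5: +1.7528
  t6: +1.6813
  t7: +0.0771
  t8: +2.1439
  t9: +0.3024
  t10: +0.4465
  t11: +20.3514
  t12: +0.0873
  t13: +1.7052
  t14: +6.8825
  t15: +62.7199
  t16: +7.4663
  t17: +5.9562
  t18: +3.2273
  t19: +1.8257
  t20: +23.0748
  t21: +0.5059
  t22: +1.2746
  t23: +1.3290
  t24: +0.3602
  t25: -0.2400
  t26: +1.1358
  t27: +26.9078
  t28: -0.8797
  t29: -0.5785
  t30: +0.6990
  t31: +15.3337
  t32: +24.2593
  t33: -0.5740
  t34: +13.9885
  t35: -0.1702
  t36: -0.0806
  t37: +1.0144
  t38: +0.8721
  t39: +1.4468
  t40: +29.2079
  t41: +5.8679
  t42: +1.1757
  t43: +0.6928
  t44: +10.6948
  t45: +0.6965
  t46: +0.0399
  t47: +9.5133
  t48: +8.5216
  t49: +26.7082
  t50: +0.6291
  t51: +1.5741
  t52: +0.2426
Σ = +339.8662 → |volume| = 339.87

Directed edges: 156 total, each appears once with its reverse present → watertight.


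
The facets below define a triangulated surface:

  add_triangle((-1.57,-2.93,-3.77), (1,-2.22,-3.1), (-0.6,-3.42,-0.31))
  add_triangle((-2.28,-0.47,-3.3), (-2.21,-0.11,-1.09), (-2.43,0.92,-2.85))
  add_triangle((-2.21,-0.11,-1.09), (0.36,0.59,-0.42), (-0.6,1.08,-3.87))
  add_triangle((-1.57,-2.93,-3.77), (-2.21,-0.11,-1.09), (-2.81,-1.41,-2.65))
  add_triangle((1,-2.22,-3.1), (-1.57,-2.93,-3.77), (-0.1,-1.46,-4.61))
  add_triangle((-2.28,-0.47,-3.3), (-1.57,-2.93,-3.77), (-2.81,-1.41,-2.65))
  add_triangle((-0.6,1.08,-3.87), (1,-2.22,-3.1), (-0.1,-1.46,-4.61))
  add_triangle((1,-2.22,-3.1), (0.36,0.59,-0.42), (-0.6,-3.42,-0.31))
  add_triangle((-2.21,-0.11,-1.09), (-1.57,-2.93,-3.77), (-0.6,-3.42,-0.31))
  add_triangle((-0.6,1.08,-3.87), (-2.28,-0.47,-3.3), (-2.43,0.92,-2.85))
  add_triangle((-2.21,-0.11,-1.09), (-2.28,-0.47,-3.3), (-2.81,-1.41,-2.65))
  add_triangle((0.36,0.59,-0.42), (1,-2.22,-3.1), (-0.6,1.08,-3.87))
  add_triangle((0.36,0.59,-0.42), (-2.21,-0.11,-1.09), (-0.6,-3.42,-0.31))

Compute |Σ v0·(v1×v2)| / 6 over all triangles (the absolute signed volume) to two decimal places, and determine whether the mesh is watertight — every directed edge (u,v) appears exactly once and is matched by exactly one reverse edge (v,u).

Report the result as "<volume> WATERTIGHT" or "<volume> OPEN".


19.22 OPEN

Per-triangle v0·(v1×v2)/6:
  t1: +4.5203
  t2: +1.0510
  t3: +0.5088
  t4: -0.0736
  t5: +2.8394
  t6: +1.8763
  t7: +1.3997
  t8: +0.0488
  t9: +3.7259
  t10: +1.9258
  t11: +0.8518
  t12: +1.2975
  t13: -0.7491
Σ = +19.2224 → |volume| = 19.22

Directed edges: 39 total; 7 unmatched, e.g. (-2.21,-0.11,-1.09)→(-2.43,0.92,-2.85) → open.


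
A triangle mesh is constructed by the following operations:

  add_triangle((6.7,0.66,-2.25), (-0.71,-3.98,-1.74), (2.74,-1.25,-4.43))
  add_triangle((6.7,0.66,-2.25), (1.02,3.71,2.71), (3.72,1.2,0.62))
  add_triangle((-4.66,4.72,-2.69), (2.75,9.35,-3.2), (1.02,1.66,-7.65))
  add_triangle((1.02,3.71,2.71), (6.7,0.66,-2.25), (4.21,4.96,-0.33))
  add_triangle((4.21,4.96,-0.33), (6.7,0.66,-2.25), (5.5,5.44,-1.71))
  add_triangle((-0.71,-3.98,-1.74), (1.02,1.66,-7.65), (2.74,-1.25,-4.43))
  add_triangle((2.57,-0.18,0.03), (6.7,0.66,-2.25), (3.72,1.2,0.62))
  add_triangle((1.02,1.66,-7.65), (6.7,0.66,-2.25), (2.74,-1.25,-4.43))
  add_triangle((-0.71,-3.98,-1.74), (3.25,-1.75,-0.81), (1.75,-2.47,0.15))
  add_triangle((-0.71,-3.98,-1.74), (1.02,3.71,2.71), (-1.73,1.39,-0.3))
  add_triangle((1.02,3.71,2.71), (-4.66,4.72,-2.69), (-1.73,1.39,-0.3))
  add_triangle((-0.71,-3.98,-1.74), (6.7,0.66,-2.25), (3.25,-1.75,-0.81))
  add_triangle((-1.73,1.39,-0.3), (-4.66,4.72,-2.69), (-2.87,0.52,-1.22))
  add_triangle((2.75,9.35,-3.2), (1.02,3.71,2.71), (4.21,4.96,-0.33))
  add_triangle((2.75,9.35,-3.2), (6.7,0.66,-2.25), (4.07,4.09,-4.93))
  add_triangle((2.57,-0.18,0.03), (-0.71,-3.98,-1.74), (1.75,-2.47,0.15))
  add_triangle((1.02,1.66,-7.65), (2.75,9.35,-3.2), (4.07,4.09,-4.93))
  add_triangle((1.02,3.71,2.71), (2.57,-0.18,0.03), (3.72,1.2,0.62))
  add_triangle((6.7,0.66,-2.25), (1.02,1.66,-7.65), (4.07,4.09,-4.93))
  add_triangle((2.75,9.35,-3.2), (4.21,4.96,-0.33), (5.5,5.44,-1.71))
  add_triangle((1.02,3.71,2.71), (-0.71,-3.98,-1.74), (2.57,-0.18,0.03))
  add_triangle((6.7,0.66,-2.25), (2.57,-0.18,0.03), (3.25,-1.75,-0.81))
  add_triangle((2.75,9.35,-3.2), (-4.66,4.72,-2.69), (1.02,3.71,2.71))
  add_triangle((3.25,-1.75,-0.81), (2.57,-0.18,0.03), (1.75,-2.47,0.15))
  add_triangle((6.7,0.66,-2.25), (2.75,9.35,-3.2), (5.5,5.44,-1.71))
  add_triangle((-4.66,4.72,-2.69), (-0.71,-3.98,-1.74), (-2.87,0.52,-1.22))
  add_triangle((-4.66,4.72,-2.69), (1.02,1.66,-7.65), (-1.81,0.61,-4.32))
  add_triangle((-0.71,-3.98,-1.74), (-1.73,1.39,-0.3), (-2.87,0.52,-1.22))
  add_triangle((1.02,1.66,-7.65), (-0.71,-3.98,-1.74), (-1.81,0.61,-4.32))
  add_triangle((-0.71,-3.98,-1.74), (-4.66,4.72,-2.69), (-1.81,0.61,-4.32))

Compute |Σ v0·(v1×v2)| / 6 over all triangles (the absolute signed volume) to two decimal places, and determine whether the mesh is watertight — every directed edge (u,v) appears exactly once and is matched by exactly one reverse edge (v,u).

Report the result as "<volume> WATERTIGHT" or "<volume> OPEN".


Per-triangle v0·(v1×v2)/6:
  t1: +11.9670
  t2: +4.6930
  t3: +67.6383
  t4: +11.1249
  t5: +5.2326
  t6: +14.5973
  t7: +1.7354
  t8: +18.5148
  t9: +2.9713
  t10: +1.2119
  t11: +3.1705
  t12: +5.8022
  t13: +1.1723
  t14: +17.2138
  t15: +26.7471
  t16: -1.9649
  t17: +28.7153
  t18: +0.7540
  t19: +23.8976
  t20: +7.6603
  t21: +1.8522
  t22: +1.9283
  t23: +37.6288
  t24: +0.9371
  t25: +13.8408
  t26: +4.0598
  t27: +14.6782
  t28: +0.1151
  t29: +12.8631
  t30: +10.6895
Σ = +351.4479 → |volume| = 351.45

Directed edges: 90 total, each appears once with its reverse present → watertight.

351.45 WATERTIGHT


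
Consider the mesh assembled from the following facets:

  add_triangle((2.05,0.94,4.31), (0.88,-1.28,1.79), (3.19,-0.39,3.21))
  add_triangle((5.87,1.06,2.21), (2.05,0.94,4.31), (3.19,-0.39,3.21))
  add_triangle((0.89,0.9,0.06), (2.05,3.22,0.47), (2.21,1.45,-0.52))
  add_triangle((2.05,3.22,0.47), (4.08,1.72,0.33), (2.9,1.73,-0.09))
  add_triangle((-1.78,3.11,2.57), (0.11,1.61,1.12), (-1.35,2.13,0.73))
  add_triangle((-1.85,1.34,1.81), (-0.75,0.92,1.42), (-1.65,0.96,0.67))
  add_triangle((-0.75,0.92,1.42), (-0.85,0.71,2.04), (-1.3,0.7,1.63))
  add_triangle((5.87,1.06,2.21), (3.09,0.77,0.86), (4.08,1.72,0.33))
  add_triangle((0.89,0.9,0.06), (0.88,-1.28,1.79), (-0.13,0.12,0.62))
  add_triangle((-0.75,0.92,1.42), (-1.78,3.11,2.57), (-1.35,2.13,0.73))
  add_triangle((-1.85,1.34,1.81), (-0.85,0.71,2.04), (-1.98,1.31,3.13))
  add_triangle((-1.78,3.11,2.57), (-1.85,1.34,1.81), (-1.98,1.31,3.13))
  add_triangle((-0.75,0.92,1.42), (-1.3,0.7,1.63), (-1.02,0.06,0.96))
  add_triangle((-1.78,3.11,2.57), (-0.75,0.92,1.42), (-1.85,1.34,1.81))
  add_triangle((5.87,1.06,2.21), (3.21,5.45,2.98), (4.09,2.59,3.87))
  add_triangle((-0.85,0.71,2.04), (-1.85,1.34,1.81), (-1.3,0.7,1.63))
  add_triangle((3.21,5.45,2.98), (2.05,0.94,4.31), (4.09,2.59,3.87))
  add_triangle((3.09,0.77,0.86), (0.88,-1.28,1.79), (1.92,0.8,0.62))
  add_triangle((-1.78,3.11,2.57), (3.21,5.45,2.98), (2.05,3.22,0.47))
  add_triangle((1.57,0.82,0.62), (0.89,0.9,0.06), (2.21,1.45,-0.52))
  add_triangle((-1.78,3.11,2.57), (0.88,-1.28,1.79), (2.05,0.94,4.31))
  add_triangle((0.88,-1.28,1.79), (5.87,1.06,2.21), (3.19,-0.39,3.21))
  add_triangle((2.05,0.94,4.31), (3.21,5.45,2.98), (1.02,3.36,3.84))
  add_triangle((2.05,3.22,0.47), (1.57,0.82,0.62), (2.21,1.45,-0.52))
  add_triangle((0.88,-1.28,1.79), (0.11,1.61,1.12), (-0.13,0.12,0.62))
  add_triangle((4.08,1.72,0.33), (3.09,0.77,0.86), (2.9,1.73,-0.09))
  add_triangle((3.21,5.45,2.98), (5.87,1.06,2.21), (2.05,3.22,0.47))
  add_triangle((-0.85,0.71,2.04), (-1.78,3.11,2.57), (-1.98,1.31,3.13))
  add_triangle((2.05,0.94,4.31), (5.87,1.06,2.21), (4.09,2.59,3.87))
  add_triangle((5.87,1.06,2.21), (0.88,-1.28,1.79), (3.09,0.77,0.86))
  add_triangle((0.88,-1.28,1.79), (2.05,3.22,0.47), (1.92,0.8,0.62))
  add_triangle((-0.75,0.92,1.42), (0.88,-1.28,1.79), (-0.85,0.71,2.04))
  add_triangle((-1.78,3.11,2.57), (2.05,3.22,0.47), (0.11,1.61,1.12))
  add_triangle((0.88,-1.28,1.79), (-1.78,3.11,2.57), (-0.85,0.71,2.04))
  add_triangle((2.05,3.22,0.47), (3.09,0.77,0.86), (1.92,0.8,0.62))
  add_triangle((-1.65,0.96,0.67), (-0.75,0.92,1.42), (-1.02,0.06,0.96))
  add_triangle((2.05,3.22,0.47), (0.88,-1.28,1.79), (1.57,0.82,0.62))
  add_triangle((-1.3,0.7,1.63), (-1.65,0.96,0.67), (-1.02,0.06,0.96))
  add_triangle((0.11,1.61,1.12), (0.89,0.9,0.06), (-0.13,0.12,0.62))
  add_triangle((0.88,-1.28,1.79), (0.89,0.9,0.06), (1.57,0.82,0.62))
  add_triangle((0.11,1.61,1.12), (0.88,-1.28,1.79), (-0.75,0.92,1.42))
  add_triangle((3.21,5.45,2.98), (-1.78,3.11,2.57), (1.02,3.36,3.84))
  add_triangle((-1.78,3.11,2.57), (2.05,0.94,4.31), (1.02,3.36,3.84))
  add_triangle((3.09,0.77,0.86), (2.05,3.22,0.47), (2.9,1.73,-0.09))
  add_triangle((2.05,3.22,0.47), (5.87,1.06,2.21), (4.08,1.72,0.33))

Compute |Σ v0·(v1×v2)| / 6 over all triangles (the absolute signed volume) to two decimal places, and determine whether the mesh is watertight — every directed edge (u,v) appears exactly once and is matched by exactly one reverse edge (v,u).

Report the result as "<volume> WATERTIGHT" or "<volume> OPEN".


58.99 OPEN

Per-triangle v0·(v1×v2)/6:
  t1: +1.9733
  t2: +4.4640
  t3: -0.0752
  t4: +0.6249
  t5: +0.5651
  t6: +0.0599
  t7: -0.0827
  t8: +0.0416
  t9: -0.2669
  t10: +0.1641
  t11: -0.0810
  t12: +0.7013
  t13: +0.0152
  t14: -0.2890
  t15: +7.8941
  t16: +0.1004
  t17: +5.5074
  t18: -0.3220
  t19: +4.1131
  t20: -0.1360
  t21: +3.5502
  t22: +1.4495
  t23: +6.0289
  t24: +0.7570
  t25: +0.2387
  t26: -0.0930
  t27: +6.3770
  t28: +0.4559
  t29: +5.1098
  t30: +0.1245
  t31: -1.0389
  t32: -0.1329
  t33: -0.7467
  t34: +0.7659
  t35: -0.1361
  t36: -0.2362
  t37: +0.6567
  t38: +0.1532
  t39: -0.0983
  t40: -0.0316
  t41: -0.7871
  t42: +5.8131
  t43: +3.9634
  t44: -1.1995
  t45: +3.0723
Σ = +58.9872 → |volume| = 58.99

Directed edges: 135 total; 9 unmatched, e.g. (0.89,0.9,0.06)→(2.05,3.22,0.47) → open.


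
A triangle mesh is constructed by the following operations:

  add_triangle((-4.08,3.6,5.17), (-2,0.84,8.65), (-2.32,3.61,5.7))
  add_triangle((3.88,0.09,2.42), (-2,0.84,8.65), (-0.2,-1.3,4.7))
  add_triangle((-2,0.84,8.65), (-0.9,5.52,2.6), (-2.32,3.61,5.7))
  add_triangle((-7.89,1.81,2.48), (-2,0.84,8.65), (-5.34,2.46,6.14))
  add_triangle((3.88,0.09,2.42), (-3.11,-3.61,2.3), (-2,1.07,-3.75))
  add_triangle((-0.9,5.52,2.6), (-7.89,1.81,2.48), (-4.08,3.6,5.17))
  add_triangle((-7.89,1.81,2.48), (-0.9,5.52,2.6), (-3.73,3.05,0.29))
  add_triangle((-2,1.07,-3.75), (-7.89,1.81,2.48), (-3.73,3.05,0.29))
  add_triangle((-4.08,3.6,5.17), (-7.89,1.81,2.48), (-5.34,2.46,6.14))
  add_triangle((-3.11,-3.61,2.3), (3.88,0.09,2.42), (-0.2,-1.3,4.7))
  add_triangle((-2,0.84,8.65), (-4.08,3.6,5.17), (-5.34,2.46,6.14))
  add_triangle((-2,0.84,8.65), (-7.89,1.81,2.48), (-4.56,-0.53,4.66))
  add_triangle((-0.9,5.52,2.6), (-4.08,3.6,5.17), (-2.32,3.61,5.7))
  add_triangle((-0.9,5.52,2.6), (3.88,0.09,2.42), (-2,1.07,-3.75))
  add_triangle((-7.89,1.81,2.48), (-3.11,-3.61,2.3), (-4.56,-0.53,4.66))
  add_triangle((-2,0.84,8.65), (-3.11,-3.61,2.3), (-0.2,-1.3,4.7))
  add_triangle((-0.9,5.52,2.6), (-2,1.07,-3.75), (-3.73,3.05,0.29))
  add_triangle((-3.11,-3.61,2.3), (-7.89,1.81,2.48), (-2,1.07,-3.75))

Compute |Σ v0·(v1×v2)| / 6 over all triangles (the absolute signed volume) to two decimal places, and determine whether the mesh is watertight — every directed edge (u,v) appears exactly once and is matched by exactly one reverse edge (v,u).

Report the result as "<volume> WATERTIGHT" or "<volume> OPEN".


Per-triangle v0·(v1×v2)/6:
  t1: +8.2354
  t2: +11.0563
  t3: +6.2930
  t4: +10.7903
  t5: +2.6646
  t6: +19.0463
  t7: +12.8518
  t8: +11.9255
  t9: +9.3162
  t10: +7.4866
  t11: +9.7584
  t12: +18.2421
  t13: +7.3189
  t14: +11.2493
  t15: +15.6040
  t16: +11.4288
  t17: +10.7261
  t18: +23.8312
Σ = +207.8246 → |volume| = 207.82

Directed edges: 54 total; 6 unmatched, e.g. (3.88,0.09,2.42)→(-2,0.84,8.65) → open.

207.82 OPEN


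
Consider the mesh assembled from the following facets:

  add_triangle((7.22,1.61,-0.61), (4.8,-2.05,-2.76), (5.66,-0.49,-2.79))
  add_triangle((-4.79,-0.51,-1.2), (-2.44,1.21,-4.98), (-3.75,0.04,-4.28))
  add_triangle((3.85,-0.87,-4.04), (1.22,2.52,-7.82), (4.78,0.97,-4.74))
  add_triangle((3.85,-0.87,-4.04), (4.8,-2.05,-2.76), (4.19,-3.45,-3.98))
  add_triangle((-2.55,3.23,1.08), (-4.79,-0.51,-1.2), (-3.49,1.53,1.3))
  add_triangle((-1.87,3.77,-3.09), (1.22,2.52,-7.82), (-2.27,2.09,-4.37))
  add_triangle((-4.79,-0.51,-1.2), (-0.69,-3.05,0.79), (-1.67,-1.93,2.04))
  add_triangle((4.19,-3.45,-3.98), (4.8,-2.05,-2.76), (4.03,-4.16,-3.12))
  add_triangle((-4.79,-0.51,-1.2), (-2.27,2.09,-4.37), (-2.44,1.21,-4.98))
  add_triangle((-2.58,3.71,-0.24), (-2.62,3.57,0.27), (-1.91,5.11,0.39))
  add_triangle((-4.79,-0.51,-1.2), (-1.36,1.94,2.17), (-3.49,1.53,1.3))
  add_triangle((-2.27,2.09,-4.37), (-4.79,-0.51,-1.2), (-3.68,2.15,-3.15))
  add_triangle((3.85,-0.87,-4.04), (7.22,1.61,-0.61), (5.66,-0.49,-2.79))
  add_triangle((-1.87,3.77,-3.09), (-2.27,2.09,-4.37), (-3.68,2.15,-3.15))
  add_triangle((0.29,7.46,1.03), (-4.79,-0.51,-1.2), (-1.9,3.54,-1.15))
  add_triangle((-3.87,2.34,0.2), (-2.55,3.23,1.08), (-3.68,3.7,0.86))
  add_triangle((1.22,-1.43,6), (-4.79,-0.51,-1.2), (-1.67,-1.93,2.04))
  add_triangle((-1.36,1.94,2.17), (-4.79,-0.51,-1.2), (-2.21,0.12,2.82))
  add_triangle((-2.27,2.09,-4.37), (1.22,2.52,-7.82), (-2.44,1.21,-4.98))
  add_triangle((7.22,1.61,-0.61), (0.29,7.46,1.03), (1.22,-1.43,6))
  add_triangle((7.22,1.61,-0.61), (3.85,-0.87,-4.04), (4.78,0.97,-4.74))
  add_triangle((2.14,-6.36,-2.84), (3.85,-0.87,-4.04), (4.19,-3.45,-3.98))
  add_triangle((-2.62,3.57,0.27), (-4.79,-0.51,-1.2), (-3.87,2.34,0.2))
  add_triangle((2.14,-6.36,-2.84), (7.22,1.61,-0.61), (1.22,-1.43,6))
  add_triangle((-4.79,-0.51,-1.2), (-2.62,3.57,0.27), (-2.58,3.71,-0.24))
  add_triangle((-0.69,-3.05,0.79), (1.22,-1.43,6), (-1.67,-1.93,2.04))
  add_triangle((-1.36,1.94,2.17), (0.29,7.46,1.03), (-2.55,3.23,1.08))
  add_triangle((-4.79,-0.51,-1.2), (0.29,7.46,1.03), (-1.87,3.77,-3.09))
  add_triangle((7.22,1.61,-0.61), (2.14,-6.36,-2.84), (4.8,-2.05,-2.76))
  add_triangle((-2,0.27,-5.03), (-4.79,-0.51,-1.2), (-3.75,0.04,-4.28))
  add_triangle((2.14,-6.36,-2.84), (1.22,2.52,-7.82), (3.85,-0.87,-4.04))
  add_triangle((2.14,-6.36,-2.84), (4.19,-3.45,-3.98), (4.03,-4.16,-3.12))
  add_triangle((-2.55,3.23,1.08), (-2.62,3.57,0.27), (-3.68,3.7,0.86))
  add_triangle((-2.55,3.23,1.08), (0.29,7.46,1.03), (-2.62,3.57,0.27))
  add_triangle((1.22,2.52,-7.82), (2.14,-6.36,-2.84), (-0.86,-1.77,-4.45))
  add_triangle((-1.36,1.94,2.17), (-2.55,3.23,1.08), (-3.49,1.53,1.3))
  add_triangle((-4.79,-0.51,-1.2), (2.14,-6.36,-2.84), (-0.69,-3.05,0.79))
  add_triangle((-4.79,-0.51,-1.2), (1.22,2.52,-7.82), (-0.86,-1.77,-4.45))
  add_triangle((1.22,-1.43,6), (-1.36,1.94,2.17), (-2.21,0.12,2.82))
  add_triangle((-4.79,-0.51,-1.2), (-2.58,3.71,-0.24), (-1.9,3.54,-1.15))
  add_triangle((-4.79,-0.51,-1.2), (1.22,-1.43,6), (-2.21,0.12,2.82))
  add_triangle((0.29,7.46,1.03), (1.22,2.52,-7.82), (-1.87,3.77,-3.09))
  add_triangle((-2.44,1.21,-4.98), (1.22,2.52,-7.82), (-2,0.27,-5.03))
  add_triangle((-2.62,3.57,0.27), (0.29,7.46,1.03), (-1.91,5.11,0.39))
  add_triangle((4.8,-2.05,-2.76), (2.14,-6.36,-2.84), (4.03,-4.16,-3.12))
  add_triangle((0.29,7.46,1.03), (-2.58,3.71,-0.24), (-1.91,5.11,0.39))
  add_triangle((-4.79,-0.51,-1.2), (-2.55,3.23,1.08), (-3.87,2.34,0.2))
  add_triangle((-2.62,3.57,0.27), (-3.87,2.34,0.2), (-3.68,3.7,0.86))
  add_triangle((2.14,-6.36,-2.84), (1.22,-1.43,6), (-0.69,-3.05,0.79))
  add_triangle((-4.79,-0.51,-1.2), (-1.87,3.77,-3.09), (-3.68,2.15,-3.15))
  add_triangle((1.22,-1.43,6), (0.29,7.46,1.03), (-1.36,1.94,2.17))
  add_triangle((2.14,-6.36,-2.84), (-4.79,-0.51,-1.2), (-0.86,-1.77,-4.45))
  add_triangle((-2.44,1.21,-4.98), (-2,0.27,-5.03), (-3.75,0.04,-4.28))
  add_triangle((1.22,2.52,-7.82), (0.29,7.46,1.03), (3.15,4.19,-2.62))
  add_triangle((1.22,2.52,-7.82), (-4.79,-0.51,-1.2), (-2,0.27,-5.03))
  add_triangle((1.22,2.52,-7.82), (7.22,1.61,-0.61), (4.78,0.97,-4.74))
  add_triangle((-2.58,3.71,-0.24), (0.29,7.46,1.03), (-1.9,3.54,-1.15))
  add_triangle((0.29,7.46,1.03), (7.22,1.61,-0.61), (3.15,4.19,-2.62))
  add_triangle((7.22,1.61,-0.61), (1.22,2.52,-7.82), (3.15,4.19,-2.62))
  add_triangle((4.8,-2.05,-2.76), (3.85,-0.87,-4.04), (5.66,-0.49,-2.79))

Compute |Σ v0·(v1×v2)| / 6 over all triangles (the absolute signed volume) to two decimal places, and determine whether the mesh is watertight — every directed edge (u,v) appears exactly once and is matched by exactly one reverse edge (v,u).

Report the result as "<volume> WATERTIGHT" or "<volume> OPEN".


Per-triangle v0·(v1×v2)/6:
  t1: +3.7163
  t2: +2.3877
  t3: +9.0981
  t4: +3.3990
  t5: +3.4687
  t6: +8.5829
  t7: +4.4949
  t8: +1.9983
  t9: +3.6718
  t10: +0.5703
  t11: +0.1926
  t12: +3.5662
  t13: +3.0236
  t14: +3.2878
  t15: -6.8577
  t16: +0.1727
  t17: +4.9040
  t18: +4.9028
  t19: +4.3773
  t20: +56.4713
  t21: +8.5904
  t22: +2.5263
  t23: +1.5584
  t24: +55.6590
  t25: +1.6983
  t26: +4.7380
  t27: +5.1961
  t28: +18.5816
  t29: +9.3863
  t30: +0.3003
  t31: +25.7259
  t32: +2.7479
  t33: +0.4177
  t34: +2.9163
  t35: +21.8236
  t36: +1.9418
  t37: +13.0865
  t38: +18.9679
  t39: +5.4126
  t40: +3.3581
  t41: +5.8165
  t42: +25.5160
  t43: +4.2311
  t44: +0.4979
  t45: +0.3572
  t46: +0.9034
  t47: +0.5071
  t48: +0.7299
  t49: +13.7624
  t50: +1.7404
  t51: +14.0773
  t52: +17.7469
  t53: +1.6918
  t54: +25.8734
  t55: -5.5089
  t56: +12.6200
  t57: +3.6449
  t58: +25.3726
  t59: +26.0185
  t60: +3.1035
Σ = +498.7637 → |volume| = 498.76

Directed edges: 180 total, each appears once with its reverse present → watertight.

498.76 WATERTIGHT
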